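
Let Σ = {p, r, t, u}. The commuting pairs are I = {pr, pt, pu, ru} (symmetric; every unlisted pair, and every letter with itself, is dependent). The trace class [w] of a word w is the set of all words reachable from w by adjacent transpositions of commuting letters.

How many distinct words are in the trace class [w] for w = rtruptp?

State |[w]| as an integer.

42

drop 0:r onto floor
drop 1:t onto {0:r}
drop 2:r onto {1:t}
drop 3:u onto {1:t}
drop 4:p onto floor
drop 5:t onto {2:r, 3:u}
drop 6:p onto {4:p}
ground layer = {0:r, 4:p}
drop-orders for the pieces not yet dropped (sum over which currently-grounded one goes next):
  1 to go: {5} 1  {6} 1
  2 to go: {2,5} 1  {3,5} 1  {4,6} 1  {5,6} 2
  3 to go: {2,3,5} 2  {2,5,6} 3  {3,5,6} 3  {4,5,6} 3
  4 to go: {1,2,3,5} 2  {2,3,5,6} 8  {2,4,5,6} 6  {3,4,5,6} 6
  5 to go: {0,1,2,3,5} 2  {1,2,3,5,6} 10  {2,3,4,5,6} 20
  if 0:r drops first: 30 orders
  if 4:p drops first: 12 orders
heap linearizations: 42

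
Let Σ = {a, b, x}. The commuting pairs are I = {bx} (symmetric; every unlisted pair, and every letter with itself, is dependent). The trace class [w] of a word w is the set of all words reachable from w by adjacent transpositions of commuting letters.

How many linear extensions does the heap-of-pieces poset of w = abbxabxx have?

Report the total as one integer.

9

0(a) covers ∅
1(b) covers 0:a
2(b) covers 1:b
3(x) covers 0:a
4(a) covers 2:b, 3:x
5(b) covers 4:a
6(x) covers 4:a
7(x) covers 6:x
floor of heap: 0:a
completions by unplaced set U, small U first (add the entries for U minus each lowest piece of U):
  |U|=1: {5}:1  {7}:1
  |U|=2: {5,7}:2  {6,7}:1
  |U|=3: {5,6,7}:3
  |U|=4: {4,5,6,7}:3
  |U|=5: {2,4,5,6,7}:3  {3,4,5,6,7}:3
  |U|=6: {1,2,4,5,6,7}:3  {2,3,4,5,6,7}:6
  start at 0(a): 9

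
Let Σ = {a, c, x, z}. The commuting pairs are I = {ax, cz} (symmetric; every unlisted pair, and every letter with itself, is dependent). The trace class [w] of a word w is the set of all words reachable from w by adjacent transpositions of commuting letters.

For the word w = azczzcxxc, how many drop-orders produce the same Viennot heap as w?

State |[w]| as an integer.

10

0(a) covers ∅
1(z) covers 0:a
2(c) covers 0:a
3(z) covers 1:z
4(z) covers 3:z
5(c) covers 2:c
6(x) covers 4:z, 5:c
7(x) covers 6:x
8(c) covers 7:x
floor of heap: 0:a
completions by unplaced set U, small U first (add the entries for U minus each lowest piece of U):
  |U|=1: {8}:1
  |U|=2: {7,8}:1
  |U|=3: {6,7,8}:1
  |U|=4: {4,6,7,8}:1  {5,6,7,8}:1
  |U|=5: {2,5,6,7,8}:1  {3,4,6,7,8}:1  {4,5,6,7,8}:2
  |U|=6: {1,3,4,6,7,8}:1  {2,4,5,6,7,8}:3  {3,4,5,6,7,8}:3
  |U|=7: {1,3,4,5,6,7,8}:4  {2,3,4,5,6,7,8}:6
  start at 0(a): 10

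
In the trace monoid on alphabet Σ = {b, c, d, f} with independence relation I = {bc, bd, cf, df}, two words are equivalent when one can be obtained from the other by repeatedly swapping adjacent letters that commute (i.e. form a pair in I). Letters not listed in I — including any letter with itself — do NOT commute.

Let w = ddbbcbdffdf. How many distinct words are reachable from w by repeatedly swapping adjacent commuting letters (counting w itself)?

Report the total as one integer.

462

drop 0:d onto floor
drop 1:d onto {0:d}
drop 2:b onto floor
drop 3:b onto {2:b}
drop 4:c onto {1:d}
drop 5:b onto {3:b}
drop 6:d onto {4:c}
drop 7:f onto {5:b}
drop 8:f onto {7:f}
drop 9:d onto {6:d}
drop 10:f onto {8:f}
ground layer = {0:d, 2:b}
drop-orders for the pieces not yet dropped (sum over which currently-grounded one goes next):
  1 to go: {9} 1  {10} 1
  2 to go: {6,9} 1  {8,10} 1  {9,10} 2
  3 to go: {4,6,9} 1  {6,9,10} 3  {7,8,10} 1  {8,9,10} 3
  4 to go: {1,4,6,9} 1  {4,6,9,10} 4  {5,7,8,10} 1  {6,8,9,10} 6  {7,8,9,10} 4
  5 to go: {0,1,4,6,9} 1  {1,4,6,9,10} 5  {3,5,7,8,10} 1  {4,6,8,9,10} 10  {5,7,8,9,10} 5  {6,7,8,9,10} 10
  6 to go: {0,1,4,6,9,10} 6  {1,4,6,8,9,10} 15  {2,3,5,7,8,10} 1  {3,5,7,8,9,10} 6  {4,6,7,8,9,10} 20  {5,6,7,8,9,10} 15
  7 to go: {0,1,4,6,8,9,10} 21  {1,4,6,7,8,9,10} 35  {2,3,5,7,8,9,10} 7  {3,5,6,7,8,9,10} 21  {4,5,6,7,8,9,10} 35
  8 to go: {0,1,4,6,7,8,9,10} 56  {1,4,5,6,7,8,9,10} 70  {2,3,5,6,7,8,9,10} 28  {3,4,5,6,7,8,9,10} 56
  9 to go: {0,1,4,5,6,7,8,9,10} 126  {1,3,4,5,6,7,8,9,10} 126  {2,3,4,5,6,7,8,9,10} 84
  if 0:d drops first: 210 orders
  if 2:b drops first: 252 orders
heap linearizations: 462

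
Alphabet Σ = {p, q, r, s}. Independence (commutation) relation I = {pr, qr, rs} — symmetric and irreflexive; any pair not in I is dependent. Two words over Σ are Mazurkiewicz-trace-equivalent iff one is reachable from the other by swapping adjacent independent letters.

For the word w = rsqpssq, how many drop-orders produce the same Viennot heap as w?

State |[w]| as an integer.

drop 0:r onto floor
drop 1:s onto floor
drop 2:q onto {1:s}
drop 3:p onto {2:q}
drop 4:s onto {3:p}
drop 5:s onto {4:s}
drop 6:q onto {5:s}
ground layer = {0:r, 1:s}
drop-orders for the pieces not yet dropped (sum over which currently-grounded one goes next):
  1 to go: {0} 1  {6} 1
  2 to go: {0,6} 2  {5,6} 1
  3 to go: {0,5,6} 3  {4,5,6} 1
  4 to go: {0,4,5,6} 4  {3,4,5,6} 1
  5 to go: {0,3,4,5,6} 5  {2,3,4,5,6} 1
  if 0:r drops first: 1 orders
  if 1:s drops first: 6 orders
heap linearizations: 7

7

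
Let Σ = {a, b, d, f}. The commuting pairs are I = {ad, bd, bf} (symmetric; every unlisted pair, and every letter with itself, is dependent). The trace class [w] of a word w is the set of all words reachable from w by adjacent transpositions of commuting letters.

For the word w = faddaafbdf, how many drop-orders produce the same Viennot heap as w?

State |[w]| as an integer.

piece 0:f — minimal
piece 1:a rests on {0:f}
piece 2:d rests on {0:f}
piece 3:d rests on {2:d}
piece 4:a rests on {1:a}
piece 5:a rests on {4:a}
piece 6:f rests on {3:d, 5:a}
piece 7:b rests on {5:a}
piece 8:d rests on {6:f}
piece 9:f rests on {8:d}
minimal pieces: {0:f}
ways to finish when only these pieces remain (= sum over removing one remaining piece with nothing left below it):
  1 left: {7}→1  {9}→1
  2 left: {7,9}→2  {8,9}→1
  3 left: {6,8,9}→1  {7,8,9}→3
  4 left: {3,6,8,9}→1  {6,7,8,9}→4
  5 left: {2,3,6,8,9}→1  {3,6,7,8,9}→5  {5,6,7,8,9}→4
  6 left: {2,3,6,7,8,9}→6  {3,5,6,7,8,9}→9  {4,5,6,7,8,9}→4
  7 left: {1,4,5,6,7,8,9}→4  {2,3,5,6,7,8,9}→15  {3,4,5,6,7,8,9}→13
  8 left: {1,3,4,5,6,7,8,9}→17  {2,3,4,5,6,7,8,9}→28
  placing 0:f first → 45 extensions

45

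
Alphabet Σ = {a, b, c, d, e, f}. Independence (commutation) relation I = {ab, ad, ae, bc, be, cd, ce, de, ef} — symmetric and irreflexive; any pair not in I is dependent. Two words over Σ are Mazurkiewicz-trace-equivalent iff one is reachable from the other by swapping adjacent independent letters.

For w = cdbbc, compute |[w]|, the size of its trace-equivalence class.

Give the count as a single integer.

10

0(c) covers ∅
1(d) covers ∅
2(b) covers 1:d
3(b) covers 2:b
4(c) covers 0:c
floor of heap: 0:c, 1:d
completions by unplaced set U, small U first (add the entries for U minus each lowest piece of U):
  |U|=1: {3}:1  {4}:1
  |U|=2: {0,4}:1  {2,3}:1  {3,4}:2
  |U|=3: {0,3,4}:3  {1,2,3}:1  {2,3,4}:3
  start at 0(c): 4
  start at 1(d): 6
sum over floor = 10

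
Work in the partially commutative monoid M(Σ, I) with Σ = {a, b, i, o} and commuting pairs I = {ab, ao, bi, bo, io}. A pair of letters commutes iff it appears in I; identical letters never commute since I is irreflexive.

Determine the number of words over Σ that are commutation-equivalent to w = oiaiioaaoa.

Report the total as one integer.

120

piece 0:o — minimal
piece 1:i — minimal
piece 2:a rests on {1:i}
piece 3:i rests on {2:a}
piece 4:i rests on {3:i}
piece 5:o rests on {0:o}
piece 6:a rests on {4:i}
piece 7:a rests on {6:a}
piece 8:o rests on {5:o}
piece 9:a rests on {7:a}
minimal pieces: {0:o, 1:i}
ways to finish when only these pieces remain (= sum over removing one remaining piece with nothing left below it):
  1 left: {8}→1  {9}→1
  2 left: {5,8}→1  {7,9}→1  {8,9}→2
  3 left: {0,5,8}→1  {5,8,9}→3  {6,7,9}→1  {7,8,9}→3
  4 left: {0,5,8,9}→4  {4,6,7,9}→1  {5,7,8,9}→6  {6,7,8,9}→4
  5 left: {0,5,7,8,9}→10  {3,4,6,7,9}→1  {4,6,7,8,9}→5  {5,6,7,8,9}→10
  6 left: {0,5,6,7,8,9}→20  {2,3,4,6,7,9}→1  {3,4,6,7,8,9}→6  {4,5,6,7,8,9}→15
  7 left: {0,4,5,6,7,8,9}→35  {1,2,3,4,6,7,9}→1  {2,3,4,6,7,8,9}→7  {3,4,5,6,7,8,9}→21
  8 left: {0,3,4,5,6,7,8,9}→56  {1,2,3,4,6,7,8,9}→8  {2,3,4,5,6,7,8,9}→28
  placing 0:o first → 36 extensions
  placing 1:i first → 84 extensions
total linear extensions = 120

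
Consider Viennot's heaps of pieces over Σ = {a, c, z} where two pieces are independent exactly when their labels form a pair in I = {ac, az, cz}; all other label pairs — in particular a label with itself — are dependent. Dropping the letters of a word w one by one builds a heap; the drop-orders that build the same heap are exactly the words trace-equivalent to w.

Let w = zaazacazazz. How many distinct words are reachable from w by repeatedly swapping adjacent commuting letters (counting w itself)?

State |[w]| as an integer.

#0=z has no predecessor
#1=a has no predecessor
#2=a depends on [1:a]
#3=z depends on [0:z]
#4=a depends on [2:a]
#5=c has no predecessor
#6=a depends on [4:a]
#7=z depends on [3:z]
#8=a depends on [6:a]
#9=z depends on [7:z]
#10=z depends on [9:z]
sources: [0:z, 1:a, 5:c]
N(rest) = Σ N(rest − s) over sources s of rest; N(one piece) = 1:
  size 1 → [5]=1  [8]=1  [10]=1
  size 2 → [5,8]=2  [5,10]=2  [6,8]=1  [8,10]=2  [9,10]=1
  size 3 → [4,6,8]=1  [5,6,8]=3  [5,8,10]=6  [5,9,10]=3  [6,8,10]=3  [7,9,10]=1  [8,9,10]=3
  size 4 → [2,4,6,8]=1  [3,7,9,10]=1  [4,5,6,8]=4  [4,6,8,10]=4  [5,6,8,10]=12  [5,7,9,10]=4  [5,8,9,10]=12  [6,8,9,10]=6  [7,8,9,10]=4
  size 5 → [0,3,7,9,10]=1  [1,2,4,6,8]=1  [2,4,5,6,8]=5  [2,4,6,8,10]=5  [3,5,7,9,10]=5  [3,7,8,9,10]=5  [4,5,6,8,10]=20  [4,6,8,9,10]=10  [5,6,8,9,10]=30  [5,7,8,9,10]=20  [6,7,8,9,10]=10
  size 6 → [0,3,5,7,9,10]=6  [0,3,7,8,9,10]=6  [1,2,4,5,6,8]=6  [1,2,4,6,8,10]=6  [2,4,5,6,8,10]=30  [2,4,6,8,9,10]=15  [3,5,7,8,9,10]=30  [3,6,7,8,9,10]=15  [4,5,6,8,9,10]=60  [4,6,7,8,9,10]=20  [5,6,7,8,9,10]=60
  size 7 → [0,3,5,7,8,9,10]=42  [0,3,6,7,8,9,10]=21  [1,2,4,5,6,8,10]=42  [1,2,4,6,8,9,10]=21  [2,4,5,6,8,9,10]=105  [2,4,6,7,8,9,10]=35  [3,4,6,7,8,9,10]=35  [3,5,6,7,8,9,10]=105  [4,5,6,7,8,9,10]=140
  size 8 → [0,3,4,6,7,8,9,10]=56  [0,3,5,6,7,8,9,10]=168  [1,2,4,5,6,8,9,10]=168  [1,2,4,6,7,8,9,10]=56  [2,3,4,6,7,8,9,10]=70  [2,4,5,6,7,8,9,10]=280  [3,4,5,6,7,8,9,10]=280
  size 9 → [0,2,3,4,6,7,8,9,10]=126  [0,3,4,5,6,7,8,9,10]=504  [1,2,3,4,6,7,8,9,10]=126  [1,2,4,5,6,7,8,9,10]=504  [2,3,4,5,6,7,8,9,10]=630
  first=0(z) contributes 1260
  first=1(a) contributes 1260
  first=5(c) contributes 252
|[w]| = 2772

2772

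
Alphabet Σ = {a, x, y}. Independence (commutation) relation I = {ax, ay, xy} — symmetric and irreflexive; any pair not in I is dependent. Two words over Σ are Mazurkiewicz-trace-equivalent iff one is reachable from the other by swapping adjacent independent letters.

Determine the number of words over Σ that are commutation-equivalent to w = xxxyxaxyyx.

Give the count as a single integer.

840

piece 0:x — minimal
piece 1:x rests on {0:x}
piece 2:x rests on {1:x}
piece 3:y — minimal
piece 4:x rests on {2:x}
piece 5:a — minimal
piece 6:x rests on {4:x}
piece 7:y rests on {3:y}
piece 8:y rests on {7:y}
piece 9:x rests on {6:x}
minimal pieces: {0:x, 3:y, 5:a}
ways to finish when only these pieces remain (= sum over removing one remaining piece with nothing left below it):
  1 left: {5}→1  {8}→1  {9}→1
  2 left: {5,8}→2  {5,9}→2  {6,9}→1  {7,8}→1  {8,9}→2
  3 left: {3,7,8}→1  {4,6,9}→1  {5,6,9}→3  {5,7,8}→3  {5,8,9}→6  {6,8,9}→3  {7,8,9}→3
  4 left: {2,4,6,9}→1  {3,5,7,8}→4  {3,7,8,9}→4  {4,5,6,9}→4  {4,6,8,9}→4  {5,6,8,9}→12  {5,7,8,9}→12  {6,7,8,9}→6
  5 left: {1,2,4,6,9}→1  {2,4,5,6,9}→5  {2,4,6,8,9}→5  {3,5,7,8,9}→20  {3,6,7,8,9}→10  {4,5,6,8,9}→20  {4,6,7,8,9}→10  {5,6,7,8,9}→30
  6 left: {0,1,2,4,6,9}→1  {1,2,4,5,6,9}→6  {1,2,4,6,8,9}→6  {2,4,5,6,8,9}→30  {2,4,6,7,8,9}→15  {3,4,6,7,8,9}→20  {3,5,6,7,8,9}→60  {4,5,6,7,8,9}→60
  7 left: {0,1,2,4,5,6,9}→7  {0,1,2,4,6,8,9}→7  {1,2,4,5,6,8,9}→42  {1,2,4,6,7,8,9}→21  {2,3,4,6,7,8,9}→35  {2,4,5,6,7,8,9}→105  {3,4,5,6,7,8,9}→140
  8 left: {0,1,2,4,5,6,8,9}→56  {0,1,2,4,6,7,8,9}→28  {1,2,3,4,6,7,8,9}→56  {1,2,4,5,6,7,8,9}→168  {2,3,4,5,6,7,8,9}→280
  placing 0:x first → 504 extensions
  placing 3:y first → 252 extensions
  placing 5:a first → 84 extensions
total linear extensions = 840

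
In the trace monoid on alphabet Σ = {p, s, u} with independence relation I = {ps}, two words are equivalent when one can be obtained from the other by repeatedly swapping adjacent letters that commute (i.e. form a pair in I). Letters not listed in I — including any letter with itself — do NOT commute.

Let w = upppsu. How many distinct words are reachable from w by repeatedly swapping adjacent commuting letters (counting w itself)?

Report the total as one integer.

0(u) covers ∅
1(p) covers 0:u
2(p) covers 1:p
3(p) covers 2:p
4(s) covers 0:u
5(u) covers 3:p, 4:s
floor of heap: 0:u
completions by unplaced set U, small U first (add the entries for U minus each lowest piece of U):
  |U|=1: {5}:1
  |U|=2: {3,5}:1  {4,5}:1
  |U|=3: {2,3,5}:1  {3,4,5}:2
  |U|=4: {1,2,3,5}:1  {2,3,4,5}:3
  start at 0(u): 4

4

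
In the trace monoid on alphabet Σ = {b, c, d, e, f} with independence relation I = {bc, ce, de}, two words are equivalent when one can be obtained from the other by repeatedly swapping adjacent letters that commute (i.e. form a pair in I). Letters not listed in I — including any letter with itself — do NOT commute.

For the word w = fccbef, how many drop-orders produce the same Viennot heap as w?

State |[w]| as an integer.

6

0(f) covers ∅
1(c) covers 0:f
2(c) covers 1:c
3(b) covers 0:f
4(e) covers 3:b
5(f) covers 2:c, 4:e
floor of heap: 0:f
completions by unplaced set U, small U first (add the entries for U minus each lowest piece of U):
  |U|=1: {5}:1
  |U|=2: {2,5}:1  {4,5}:1
  |U|=3: {1,2,5}:1  {2,4,5}:2  {3,4,5}:1
  |U|=4: {1,2,4,5}:3  {2,3,4,5}:3
  start at 0(f): 6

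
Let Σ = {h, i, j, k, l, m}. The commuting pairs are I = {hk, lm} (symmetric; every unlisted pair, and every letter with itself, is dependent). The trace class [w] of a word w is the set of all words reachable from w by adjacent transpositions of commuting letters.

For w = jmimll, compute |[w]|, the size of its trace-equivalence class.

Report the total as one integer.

drop 0:j onto floor
drop 1:m onto {0:j}
drop 2:i onto {1:m}
drop 3:m onto {2:i}
drop 4:l onto {2:i}
drop 5:l onto {4:l}
ground layer = {0:j}
drop-orders for the pieces not yet dropped (sum over which currently-grounded one goes next):
  1 to go: {3} 1  {5} 1
  2 to go: {3,5} 2  {4,5} 1
  3 to go: {3,4,5} 3
  4 to go: {2,3,4,5} 3
  if 0:j drops first: 3 orders

3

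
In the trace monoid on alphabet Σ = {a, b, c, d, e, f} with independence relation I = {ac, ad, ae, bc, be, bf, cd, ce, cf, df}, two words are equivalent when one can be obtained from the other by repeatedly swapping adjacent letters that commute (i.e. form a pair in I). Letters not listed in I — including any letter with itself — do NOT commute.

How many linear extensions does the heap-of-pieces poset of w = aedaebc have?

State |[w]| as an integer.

112

piece 0:a — minimal
piece 1:e — minimal
piece 2:d rests on {1:e}
piece 3:a rests on {0:a}
piece 4:e rests on {2:d}
piece 5:b rests on {2:d, 3:a}
piece 6:c — minimal
minimal pieces: {0:a, 1:e, 6:c}
ways to finish when only these pieces remain (= sum over removing one remaining piece with nothing left below it):
  1 left: {4}→1  {5}→1  {6}→1
  2 left: {3,5}→1  {4,5}→2  {4,6}→2  {5,6}→2
  3 left: {0,3,5}→1  {2,4,5}→2  {3,4,5}→3  {3,5,6}→3  {4,5,6}→6
  4 left: {0,3,4,5}→4  {0,3,5,6}→4  {1,2,4,5}→2  {2,3,4,5}→5  {2,4,5,6}→8  {3,4,5,6}→12
  5 left: {0,2,3,4,5}→9  {0,3,4,5,6}→20  {1,2,3,4,5}→7  {1,2,4,5,6}→10  {2,3,4,5,6}→25
  placing 0:a first → 42 extensions
  placing 1:e first → 54 extensions
  placing 6:c first → 16 extensions
total linear extensions = 112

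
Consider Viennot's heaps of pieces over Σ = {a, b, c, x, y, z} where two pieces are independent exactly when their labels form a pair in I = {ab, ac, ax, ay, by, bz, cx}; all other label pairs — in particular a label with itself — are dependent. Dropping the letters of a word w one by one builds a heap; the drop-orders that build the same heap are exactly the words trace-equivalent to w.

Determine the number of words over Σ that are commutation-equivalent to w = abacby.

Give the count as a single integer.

piece 0:a — minimal
piece 1:b — minimal
piece 2:a rests on {0:a}
piece 3:c rests on {1:b}
piece 4:b rests on {3:c}
piece 5:y rests on {3:c}
minimal pieces: {0:a, 1:b}
ways to finish when only these pieces remain (= sum over removing one remaining piece with nothing left below it):
  1 left: {2}→1  {4}→1  {5}→1
  2 left: {0,2}→1  {2,4}→2  {2,5}→2  {4,5}→2
  3 left: {0,2,4}→3  {0,2,5}→3  {2,4,5}→6  {3,4,5}→2
  4 left: {0,2,4,5}→12  {1,3,4,5}→2  {2,3,4,5}→8
  placing 0:a first → 10 extensions
  placing 1:b first → 20 extensions
total linear extensions = 30

30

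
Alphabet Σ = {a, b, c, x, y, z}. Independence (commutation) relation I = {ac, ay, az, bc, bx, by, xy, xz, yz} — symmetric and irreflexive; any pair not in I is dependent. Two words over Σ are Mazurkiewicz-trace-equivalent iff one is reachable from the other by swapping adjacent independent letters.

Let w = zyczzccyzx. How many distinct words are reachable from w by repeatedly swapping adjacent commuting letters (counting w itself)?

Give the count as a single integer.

12

piece 0:z — minimal
piece 1:y — minimal
piece 2:c rests on {0:z, 1:y}
piece 3:z rests on {2:c}
piece 4:z rests on {3:z}
piece 5:c rests on {4:z}
piece 6:c rests on {5:c}
piece 7:y rests on {6:c}
piece 8:z rests on {6:c}
piece 9:x rests on {6:c}
minimal pieces: {0:z, 1:y}
ways to finish when only these pieces remain (= sum over removing one remaining piece with nothing left below it):
  1 left: {7}→1  {8}→1  {9}→1
  2 left: {7,8}→2  {7,9}→2  {8,9}→2
  3 left: {7,8,9}→6
  4 left: {6,7,8,9}→6
  5 left: {5,6,7,8,9}→6
  6 left: {4,5,6,7,8,9}→6
  7 left: {3,4,5,6,7,8,9}→6
  8 left: {2,3,4,5,6,7,8,9}→6
  placing 0:z first → 6 extensions
  placing 1:y first → 6 extensions
total linear extensions = 12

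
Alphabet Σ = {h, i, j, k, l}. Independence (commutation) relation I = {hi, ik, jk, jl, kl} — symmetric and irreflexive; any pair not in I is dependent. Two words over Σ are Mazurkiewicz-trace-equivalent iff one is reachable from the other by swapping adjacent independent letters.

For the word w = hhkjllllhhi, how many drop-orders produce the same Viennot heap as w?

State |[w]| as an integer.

95

piece 0:h — minimal
piece 1:h rests on {0:h}
piece 2:k rests on {1:h}
piece 3:j rests on {1:h}
piece 4:l rests on {1:h}
piece 5:l rests on {4:l}
piece 6:l rests on {5:l}
piece 7:l rests on {6:l}
piece 8:h rests on {2:k, 3:j, 7:l}
piece 9:h rests on {8:h}
piece 10:i rests on {3:j, 7:l}
minimal pieces: {0:h}
ways to finish when only these pieces remain (= sum over removing one remaining piece with nothing left below it):
  1 left: {9}→1  {10}→1
  2 left: {8,9}→1  {9,10}→2
  3 left: {2,8,9}→1  {8,9,10}→3
  4 left: {2,8,9,10}→4  {3,8,9,10}→3  {7,8,9,10}→3
  5 left: {2,3,8,9,10}→7  {2,7,8,9,10}→7  {3,7,8,9,10}→6  {6,7,8,9,10}→3
  6 left: {2,3,7,8,9,10}→20  {2,6,7,8,9,10}→10  {3,6,7,8,9,10}→9  {5,6,7,8,9,10}→3
  7 left: {2,3,6,7,8,9,10}→39  {2,5,6,7,8,9,10}→13  {3,5,6,7,8,9,10}→12  {4,5,6,7,8,9,10}→3
  8 left: {2,3,5,6,7,8,9,10}→64  {2,4,5,6,7,8,9,10}→16  {3,4,5,6,7,8,9,10}→15
  9 left: {2,3,4,5,6,7,8,9,10}→95
  placing 0:h first → 95 extensions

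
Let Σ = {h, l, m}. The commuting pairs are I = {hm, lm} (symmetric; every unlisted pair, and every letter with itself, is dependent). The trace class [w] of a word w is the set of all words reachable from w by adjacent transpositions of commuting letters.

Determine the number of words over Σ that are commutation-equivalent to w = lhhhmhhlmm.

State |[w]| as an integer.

120

drop 0:l onto floor
drop 1:h onto {0:l}
drop 2:h onto {1:h}
drop 3:h onto {2:h}
drop 4:m onto floor
drop 5:h onto {3:h}
drop 6:h onto {5:h}
drop 7:l onto {6:h}
drop 8:m onto {4:m}
drop 9:m onto {8:m}
ground layer = {0:l, 4:m}
drop-orders for the pieces not yet dropped (sum over which currently-grounded one goes next):
  1 to go: {7} 1  {9} 1
  2 to go: {6,7} 1  {7,9} 2  {8,9} 1
  3 to go: {4,8,9} 1  {5,6,7} 1  {6,7,9} 3  {7,8,9} 3
  4 to go: {3,5,6,7} 1  {4,7,8,9} 4  {5,6,7,9} 4  {6,7,8,9} 6
  5 to go: {2,3,5,6,7} 1  {3,5,6,7,9} 5  {4,6,7,8,9} 10  {5,6,7,8,9} 10
  6 to go: {1,2,3,5,6,7} 1  {2,3,5,6,7,9} 6  {3,5,6,7,8,9} 15  {4,5,6,7,8,9} 20
  7 to go: {0,1,2,3,5,6,7} 1  {1,2,3,5,6,7,9} 7  {2,3,5,6,7,8,9} 21  {3,4,5,6,7,8,9} 35
  8 to go: {0,1,2,3,5,6,7,9} 8  {1,2,3,5,6,7,8,9} 28  {2,3,4,5,6,7,8,9} 56
  if 0:l drops first: 84 orders
  if 4:m drops first: 36 orders
heap linearizations: 120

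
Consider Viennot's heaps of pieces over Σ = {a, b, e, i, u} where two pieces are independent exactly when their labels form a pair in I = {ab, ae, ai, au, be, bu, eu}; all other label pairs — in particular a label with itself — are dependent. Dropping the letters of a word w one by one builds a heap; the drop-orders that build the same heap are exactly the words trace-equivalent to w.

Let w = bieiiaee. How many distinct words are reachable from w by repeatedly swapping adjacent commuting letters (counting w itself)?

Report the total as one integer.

8

#0=b has no predecessor
#1=i depends on [0:b]
#2=e depends on [1:i]
#3=i depends on [2:e]
#4=i depends on [3:i]
#5=a has no predecessor
#6=e depends on [4:i]
#7=e depends on [6:e]
sources: [0:b, 5:a]
N(rest) = Σ N(rest − s) over sources s of rest; N(one piece) = 1:
  size 1 → [5]=1  [7]=1
  size 2 → [5,7]=2  [6,7]=1
  size 3 → [4,6,7]=1  [5,6,7]=3
  size 4 → [3,4,6,7]=1  [4,5,6,7]=4
  size 5 → [2,3,4,6,7]=1  [3,4,5,6,7]=5
  size 6 → [1,2,3,4,6,7]=1  [2,3,4,5,6,7]=6
  first=0(b) contributes 7
  first=5(a) contributes 1
|[w]| = 8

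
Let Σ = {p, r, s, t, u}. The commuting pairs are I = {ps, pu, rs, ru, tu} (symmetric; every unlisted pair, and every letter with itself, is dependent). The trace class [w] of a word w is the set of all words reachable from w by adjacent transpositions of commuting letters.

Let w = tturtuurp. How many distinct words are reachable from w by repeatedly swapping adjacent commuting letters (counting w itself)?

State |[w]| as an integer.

84

piece 0:t — minimal
piece 1:t rests on {0:t}
piece 2:u — minimal
piece 3:r rests on {1:t}
piece 4:t rests on {3:r}
piece 5:u rests on {2:u}
piece 6:u rests on {5:u}
piece 7:r rests on {4:t}
piece 8:p rests on {7:r}
minimal pieces: {0:t, 2:u}
ways to finish when only these pieces remain (= sum over removing one remaining piece with nothing left below it):
  1 left: {6}→1  {8}→1
  2 left: {5,6}→1  {6,8}→2  {7,8}→1
  3 left: {2,5,6}→1  {4,7,8}→1  {5,6,8}→3  {6,7,8}→3
  4 left: {2,5,6,8}→4  {3,4,7,8}→1  {4,6,7,8}→4  {5,6,7,8}→6
  5 left: {1,3,4,7,8}→1  {2,5,6,7,8}→10  {3,4,6,7,8}→5  {4,5,6,7,8}→10
  6 left: {0,1,3,4,7,8}→1  {1,3,4,6,7,8}→6  {2,4,5,6,7,8}→20  {3,4,5,6,7,8}→15
  7 left: {0,1,3,4,6,7,8}→7  {1,3,4,5,6,7,8}→21  {2,3,4,5,6,7,8}→35
  placing 0:t first → 56 extensions
  placing 2:u first → 28 extensions
total linear extensions = 84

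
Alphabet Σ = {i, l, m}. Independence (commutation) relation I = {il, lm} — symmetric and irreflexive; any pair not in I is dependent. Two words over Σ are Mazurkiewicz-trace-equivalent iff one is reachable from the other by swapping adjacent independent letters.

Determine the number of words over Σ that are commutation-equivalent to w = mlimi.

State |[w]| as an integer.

5

piece 0:m — minimal
piece 1:l — minimal
piece 2:i rests on {0:m}
piece 3:m rests on {2:i}
piece 4:i rests on {3:m}
minimal pieces: {0:m, 1:l}
ways to finish when only these pieces remain (= sum over removing one remaining piece with nothing left below it):
  1 left: {1}→1  {4}→1
  2 left: {1,4}→2  {3,4}→1
  3 left: {1,3,4}→3  {2,3,4}→1
  placing 0:m first → 4 extensions
  placing 1:l first → 1 extensions
total linear extensions = 5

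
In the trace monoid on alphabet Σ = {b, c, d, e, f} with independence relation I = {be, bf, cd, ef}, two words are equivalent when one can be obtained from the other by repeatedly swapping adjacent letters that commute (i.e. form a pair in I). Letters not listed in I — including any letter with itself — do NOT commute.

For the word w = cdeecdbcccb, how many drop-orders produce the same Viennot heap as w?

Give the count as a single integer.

4

0(c) covers ∅
1(d) covers ∅
2(e) covers 0:c, 1:d
3(e) covers 2:e
4(c) covers 3:e
5(d) covers 3:e
6(b) covers 4:c, 5:d
7(c) covers 6:b
8(c) covers 7:c
9(c) covers 8:c
10(b) covers 9:c
floor of heap: 0:c, 1:d
completions by unplaced set U, small U first (add the entries for U minus each lowest piece of U):
  |U|=1: {10}:1
  |U|=2: {9,10}:1
  |U|=3: {8,9,10}:1
  |U|=4: {7,8,9,10}:1
  |U|=5: {6,7,8,9,10}:1
  |U|=6: {4,6,7,8,9,10}:1  {5,6,7,8,9,10}:1
  |U|=7: {4,5,6,7,8,9,10}:2
  |U|=8: {3,4,5,6,7,8,9,10}:2
  |U|=9: {2,3,4,5,6,7,8,9,10}:2
  start at 0(c): 2
  start at 1(d): 2
sum over floor = 4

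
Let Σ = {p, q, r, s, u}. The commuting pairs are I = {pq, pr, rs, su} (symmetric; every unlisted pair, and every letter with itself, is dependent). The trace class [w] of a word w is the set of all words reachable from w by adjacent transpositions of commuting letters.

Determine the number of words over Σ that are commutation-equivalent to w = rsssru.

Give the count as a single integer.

0(r) covers ∅
1(s) covers ∅
2(s) covers 1:s
3(s) covers 2:s
4(r) covers 0:r
5(u) covers 4:r
floor of heap: 0:r, 1:s
completions by unplaced set U, small U first (add the entries for U minus each lowest piece of U):
  |U|=1: {3}:1  {5}:1
  |U|=2: {2,3}:1  {3,5}:2  {4,5}:1
  |U|=3: {0,4,5}:1  {1,2,3}:1  {2,3,5}:3  {3,4,5}:3
  |U|=4: {0,3,4,5}:4  {1,2,3,5}:4  {2,3,4,5}:6
  start at 0(r): 10
  start at 1(s): 10
sum over floor = 20

20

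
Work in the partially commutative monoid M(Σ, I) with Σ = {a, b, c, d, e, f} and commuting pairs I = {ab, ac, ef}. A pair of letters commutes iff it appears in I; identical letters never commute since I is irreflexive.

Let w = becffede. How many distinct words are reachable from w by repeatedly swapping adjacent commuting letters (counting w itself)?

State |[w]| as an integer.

piece 0:b — minimal
piece 1:e rests on {0:b}
piece 2:c rests on {1:e}
piece 3:f rests on {2:c}
piece 4:f rests on {3:f}
piece 5:e rests on {2:c}
piece 6:d rests on {4:f, 5:e}
piece 7:e rests on {6:d}
minimal pieces: {0:b}
ways to finish when only these pieces remain (= sum over removing one remaining piece with nothing left below it):
  1 left: {7}→1
  2 left: {6,7}→1
  3 left: {4,6,7}→1  {5,6,7}→1
  4 left: {3,4,6,7}→1  {4,5,6,7}→2
  5 left: {3,4,5,6,7}→3
  6 left: {2,3,4,5,6,7}→3
  placing 0:b first → 3 extensions

3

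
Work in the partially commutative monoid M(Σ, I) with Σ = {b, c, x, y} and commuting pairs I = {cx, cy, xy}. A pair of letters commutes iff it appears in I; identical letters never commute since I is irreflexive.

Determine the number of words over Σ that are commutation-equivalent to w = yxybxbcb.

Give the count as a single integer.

3

piece 0:y — minimal
piece 1:x — minimal
piece 2:y rests on {0:y}
piece 3:b rests on {1:x, 2:y}
piece 4:x rests on {3:b}
piece 5:b rests on {4:x}
piece 6:c rests on {5:b}
piece 7:b rests on {6:c}
minimal pieces: {0:y, 1:x}
ways to finish when only these pieces remain (= sum over removing one remaining piece with nothing left below it):
  1 left: {7}→1
  2 left: {6,7}→1
  3 left: {5,6,7}→1
  4 left: {4,5,6,7}→1
  5 left: {3,4,5,6,7}→1
  6 left: {1,3,4,5,6,7}→1  {2,3,4,5,6,7}→1
  placing 0:y first → 2 extensions
  placing 1:x first → 1 extensions
total linear extensions = 3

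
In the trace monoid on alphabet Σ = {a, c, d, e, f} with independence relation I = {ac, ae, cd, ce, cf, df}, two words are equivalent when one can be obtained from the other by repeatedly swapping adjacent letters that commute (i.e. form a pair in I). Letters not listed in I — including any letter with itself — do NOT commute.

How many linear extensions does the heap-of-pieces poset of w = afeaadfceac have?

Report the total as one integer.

#0=a has no predecessor
#1=f depends on [0:a]
#2=e depends on [1:f]
#3=a depends on [1:f]
#4=a depends on [3:a]
#5=d depends on [2:e, 4:a]
#6=f depends on [2:e, 4:a]
#7=c has no predecessor
#8=e depends on [5:d, 6:f]
#9=a depends on [5:d, 6:f]
#10=c depends on [7:c]
sources: [0:a, 7:c]
N(rest) = Σ N(rest − s) over sources s of rest; N(one piece) = 1:
  size 1 → [8]=1  [9]=1  [10]=1
  size 2 → [7,10]=1  [8,9]=2  [8,10]=2  [9,10]=2
  size 3 → [5,8,9]=2  [6,8,9]=2  [7,8,10]=3  [7,9,10]=3  [8,9,10]=6
  size 4 → [5,6,8,9]=4  [5,8,9,10]=8  [6,8,9,10]=8  [7,8,9,10]=12
  size 5 → [2,5,6,8,9]=4  [4,5,6,8,9]=4  [5,6,8,9,10]=20  [5,7,8,9,10]=20  [6,7,8,9,10]=20
  size 6 → [2,4,5,6,8,9]=8  [2,5,6,8,9,10]=24  [3,4,5,6,8,9]=4  [4,5,6,8,9,10]=24  [5,6,7,8,9,10]=60
  size 7 → [2,3,4,5,6,8,9]=12  [2,4,5,6,8,9,10]=56  [2,5,6,7,8,9,10]=84  [3,4,5,6,8,9,10]=28  [4,5,6,7,8,9,10]=84
  size 8 → [1,2,3,4,5,6,8,9]=12  [2,3,4,5,6,8,9,10]=96  [2,4,5,6,7,8,9,10]=224  [3,4,5,6,7,8,9,10]=112
  size 9 → [0,1,2,3,4,5,6,8,9]=12  [1,2,3,4,5,6,8,9,10]=108  [2,3,4,5,6,7,8,9,10]=432
  first=0(a) contributes 540
  first=7(c) contributes 120
|[w]| = 660

660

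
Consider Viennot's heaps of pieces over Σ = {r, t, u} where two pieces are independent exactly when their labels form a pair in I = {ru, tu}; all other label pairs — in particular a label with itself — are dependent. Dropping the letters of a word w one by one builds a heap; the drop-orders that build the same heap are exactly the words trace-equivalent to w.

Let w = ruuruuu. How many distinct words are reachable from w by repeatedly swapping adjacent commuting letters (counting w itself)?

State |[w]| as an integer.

21

0(r) covers ∅
1(u) covers ∅
2(u) covers 1:u
3(r) covers 0:r
4(u) covers 2:u
5(u) covers 4:u
6(u) covers 5:u
floor of heap: 0:r, 1:u
completions by unplaced set U, small U first (add the entries for U minus each lowest piece of U):
  |U|=1: {3}:1  {6}:1
  |U|=2: {0,3}:1  {3,6}:2  {5,6}:1
  |U|=3: {0,3,6}:3  {3,5,6}:3  {4,5,6}:1
  |U|=4: {0,3,5,6}:6  {2,4,5,6}:1  {3,4,5,6}:4
  |U|=5: {0,3,4,5,6}:10  {1,2,4,5,6}:1  {2,3,4,5,6}:5
  start at 0(r): 6
  start at 1(u): 15
sum over floor = 21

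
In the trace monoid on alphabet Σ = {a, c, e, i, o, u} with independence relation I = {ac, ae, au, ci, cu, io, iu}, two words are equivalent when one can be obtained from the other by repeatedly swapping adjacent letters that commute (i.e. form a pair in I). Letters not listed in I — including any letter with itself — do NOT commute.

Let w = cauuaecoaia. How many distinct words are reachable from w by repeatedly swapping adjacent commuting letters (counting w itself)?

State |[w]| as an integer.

0(c) covers ∅
1(a) covers ∅
2(u) covers ∅
3(u) covers 2:u
4(a) covers 1:a
5(e) covers 0:c, 3:u
6(c) covers 5:e
7(o) covers 4:a, 6:c
8(a) covers 7:o
9(i) covers 8:a
10(a) covers 9:i
floor of heap: 0:c, 1:a, 2:u
completions by unplaced set U, small U first (add the entries for U minus each lowest piece of U):
  |U|=1: {10}:1
  |U|=2: {9,10}:1
  |U|=3: {8,9,10}:1
  |U|=4: {7,8,9,10}:1
  |U|=5: {4,7,8,9,10}:1  {6,7,8,9,10}:1
  |U|=6: {1,4,7,8,9,10}:1  {4,6,7,8,9,10}:2  {5,6,7,8,9,10}:1
  |U|=7: {0,5,6,7,8,9,10}:1  {1,4,6,7,8,9,10}:3  {3,5,6,7,8,9,10}:1  {4,5,6,7,8,9,10}:3
  |U|=8: {0,3,5,6,7,8,9,10}:2  {0,4,5,6,7,8,9,10}:4  {1,4,5,6,7,8,9,10}:6  {2,3,5,6,7,8,9,10}:1  {3,4,5,6,7,8,9,10}:4
  |U|=9: {0,1,4,5,6,7,8,9,10}:10  {0,2,3,5,6,7,8,9,10}:3  {0,3,4,5,6,7,8,9,10}:10  {1,3,4,5,6,7,8,9,10}:10  {2,3,4,5,6,7,8,9,10}:5
  start at 0(c): 15
  start at 1(a): 18
  start at 2(u): 30
sum over floor = 63

63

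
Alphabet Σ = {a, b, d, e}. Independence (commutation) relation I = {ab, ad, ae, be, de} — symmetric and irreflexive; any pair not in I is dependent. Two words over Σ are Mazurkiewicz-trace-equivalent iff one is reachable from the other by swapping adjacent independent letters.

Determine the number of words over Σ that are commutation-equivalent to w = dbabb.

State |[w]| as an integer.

0(d) covers ∅
1(b) covers 0:d
2(a) covers ∅
3(b) covers 1:b
4(b) covers 3:b
floor of heap: 0:d, 2:a
completions by unplaced set U, small U first (add the entries for U minus each lowest piece of U):
  |U|=1: {2}:1  {4}:1
  |U|=2: {2,4}:2  {3,4}:1
  |U|=3: {1,3,4}:1  {2,3,4}:3
  start at 0(d): 4
  start at 2(a): 1
sum over floor = 5

5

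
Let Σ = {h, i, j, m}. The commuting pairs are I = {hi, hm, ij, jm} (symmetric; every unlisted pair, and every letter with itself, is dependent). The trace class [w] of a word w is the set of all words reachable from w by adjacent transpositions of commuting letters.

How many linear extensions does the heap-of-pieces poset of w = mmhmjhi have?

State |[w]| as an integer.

#0=m has no predecessor
#1=m depends on [0:m]
#2=h has no predecessor
#3=m depends on [1:m]
#4=j depends on [2:h]
#5=h depends on [4:j]
#6=i depends on [3:m]
sources: [0:m, 2:h]
N(rest) = Σ N(rest − s) over sources s of rest; N(one piece) = 1:
  size 1 → [5]=1  [6]=1
  size 2 → [3,6]=1  [4,5]=1  [5,6]=2
  size 3 → [1,3,6]=1  [2,4,5]=1  [3,5,6]=3  [4,5,6]=3
  size 4 → [0,1,3,6]=1  [1,3,5,6]=4  [2,4,5,6]=4  [3,4,5,6]=6
  size 5 → [0,1,3,5,6]=5  [1,3,4,5,6]=10  [2,3,4,5,6]=10
  first=0(m) contributes 20
  first=2(h) contributes 15
|[w]| = 35

35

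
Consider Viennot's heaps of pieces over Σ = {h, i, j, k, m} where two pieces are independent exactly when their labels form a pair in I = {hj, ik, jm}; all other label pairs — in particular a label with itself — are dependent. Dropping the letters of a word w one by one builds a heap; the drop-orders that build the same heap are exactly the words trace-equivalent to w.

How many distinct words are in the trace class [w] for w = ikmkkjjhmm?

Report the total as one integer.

piece 0:i — minimal
piece 1:k — minimal
piece 2:m rests on {0:i, 1:k}
piece 3:k rests on {2:m}
piece 4:k rests on {3:k}
piece 5:j rests on {4:k}
piece 6:j rests on {5:j}
piece 7:h rests on {4:k}
piece 8:m rests on {7:h}
piece 9:m rests on {8:m}
minimal pieces: {0:i, 1:k}
ways to finish when only these pieces remain (= sum over removing one remaining piece with nothing left below it):
  1 left: {6}→1  {9}→1
  2 left: {5,6}→1  {6,9}→2  {8,9}→1
  3 left: {5,6,9}→3  {6,8,9}→3  {7,8,9}→1
  4 left: {5,6,8,9}→6  {6,7,8,9}→4
  5 left: {5,6,7,8,9}→10
  6 left: {4,5,6,7,8,9}→10
  7 left: {3,4,5,6,7,8,9}→10
  8 left: {2,3,4,5,6,7,8,9}→10
  placing 0:i first → 10 extensions
  placing 1:k first → 10 extensions
total linear extensions = 20

20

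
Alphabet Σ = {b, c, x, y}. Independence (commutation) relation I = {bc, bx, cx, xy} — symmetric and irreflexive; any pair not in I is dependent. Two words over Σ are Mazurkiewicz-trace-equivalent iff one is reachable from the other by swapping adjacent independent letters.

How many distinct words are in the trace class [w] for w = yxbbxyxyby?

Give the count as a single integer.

120

0(y) covers ∅
1(x) covers ∅
2(b) covers 0:y
3(b) covers 2:b
4(x) covers 1:x
5(y) covers 3:b
6(x) covers 4:x
7(y) covers 5:y
8(b) covers 7:y
9(y) covers 8:b
floor of heap: 0:y, 1:x
completions by unplaced set U, small U first (add the entries for U minus each lowest piece of U):
  |U|=1: {6}:1  {9}:1
  |U|=2: {4,6}:1  {6,9}:2  {8,9}:1
  |U|=3: {1,4,6}:1  {4,6,9}:3  {6,8,9}:3  {7,8,9}:1
  |U|=4: {1,4,6,9}:4  {4,6,8,9}:6  {5,7,8,9}:1  {6,7,8,9}:4
  |U|=5: {1,4,6,8,9}:10  {3,5,7,8,9}:1  {4,6,7,8,9}:10  {5,6,7,8,9}:5
  |U|=6: {1,4,6,7,8,9}:20  {2,3,5,7,8,9}:1  {3,5,6,7,8,9}:6  {4,5,6,7,8,9}:15
  |U|=7: {0,2,3,5,7,8,9}:1  {1,4,5,6,7,8,9}:35  {2,3,5,6,7,8,9}:7  {3,4,5,6,7,8,9}:21
  |U|=8: {0,2,3,5,6,7,8,9}:8  {1,3,4,5,6,7,8,9}:56  {2,3,4,5,6,7,8,9}:28
  start at 0(y): 84
  start at 1(x): 36
sum over floor = 120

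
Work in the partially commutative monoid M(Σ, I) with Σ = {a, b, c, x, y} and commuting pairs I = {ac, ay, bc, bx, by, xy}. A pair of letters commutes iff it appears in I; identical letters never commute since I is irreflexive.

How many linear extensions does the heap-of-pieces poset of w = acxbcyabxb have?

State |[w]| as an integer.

piece 0:a — minimal
piece 1:c — minimal
piece 2:x rests on {0:a, 1:c}
piece 3:b rests on {0:a}
piece 4:c rests on {2:x}
piece 5:y rests on {4:c}
piece 6:a rests on {2:x, 3:b}
piece 7:b rests on {6:a}
piece 8:x rests on {4:c, 6:a}
piece 9:b rests on {7:b}
minimal pieces: {0:a, 1:c}
ways to finish when only these pieces remain (= sum over removing one remaining piece with nothing left below it):
  1 left: {5}→1  {8}→1  {9}→1
  2 left: {5,8}→2  {5,9}→2  {7,9}→1  {8,9}→2
  3 left: {4,5,8}→2  {5,7,9}→3  {5,8,9}→6  {7,8,9}→3
  4 left: {4,5,8,9}→8  {5,7,8,9}→12  {6,7,8,9}→3
  5 left: {3,6,7,8,9}→3  {4,5,7,8,9}→20  {5,6,7,8,9}→15
  6 left: {3,5,6,7,8,9}→18  {4,5,6,7,8,9}→35
  7 left: {2,4,5,6,7,8,9}→35  {3,4,5,6,7,8,9}→53
  8 left: {1,2,4,5,6,7,8,9}→35  {2,3,4,5,6,7,8,9}→88
  placing 0:a first → 123 extensions
  placing 1:c first → 88 extensions
total linear extensions = 211

211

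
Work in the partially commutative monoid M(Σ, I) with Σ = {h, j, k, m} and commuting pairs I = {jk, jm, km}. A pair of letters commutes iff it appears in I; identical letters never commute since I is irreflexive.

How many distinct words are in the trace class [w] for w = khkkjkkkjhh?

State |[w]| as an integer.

#0=k has no predecessor
#1=h depends on [0:k]
#2=k depends on [1:h]
#3=k depends on [2:k]
#4=j depends on [1:h]
#5=k depends on [3:k]
#6=k depends on [5:k]
#7=k depends on [6:k]
#8=j depends on [4:j]
#9=h depends on [7:k, 8:j]
#10=h depends on [9:h]
sources: [0:k]
N(rest) = Σ N(rest − s) over sources s of rest; N(one piece) = 1:
  size 1 → [10]=1
  size 2 → [9,10]=1
  size 3 → [7,9,10]=1  [8,9,10]=1
  size 4 → [4,8,9,10]=1  [6,7,9,10]=1  [7,8,9,10]=2
  size 5 → [4,7,8,9,10]=3  [5,6,7,9,10]=1  [6,7,8,9,10]=3
  size 6 → [3,5,6,7,9,10]=1  [4,6,7,8,9,10]=6  [5,6,7,8,9,10]=4
  size 7 → [2,3,5,6,7,9,10]=1  [3,5,6,7,8,9,10]=5  [4,5,6,7,8,9,10]=10
  size 8 → [2,3,5,6,7,8,9,10]=6  [3,4,5,6,7,8,9,10]=15
  size 9 → [2,3,4,5,6,7,8,9,10]=21
  first=0(k) contributes 21

21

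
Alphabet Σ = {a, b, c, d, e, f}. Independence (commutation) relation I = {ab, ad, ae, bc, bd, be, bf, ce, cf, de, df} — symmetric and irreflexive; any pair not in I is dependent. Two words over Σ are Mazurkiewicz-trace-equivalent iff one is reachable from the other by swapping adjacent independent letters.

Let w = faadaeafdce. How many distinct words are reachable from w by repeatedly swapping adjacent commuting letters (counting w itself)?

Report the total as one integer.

566

0(f) covers ∅
1(a) covers 0:f
2(a) covers 1:a
3(d) covers ∅
4(a) covers 2:a
5(e) covers 0:f
6(a) covers 4:a
7(f) covers 5:e, 6:a
8(d) covers 3:d
9(c) covers 6:a, 8:d
10(e) covers 7:f
floor of heap: 0:f, 3:d
completions by unplaced set U, small U first (add the entries for U minus each lowest piece of U):
  |U|=1: {9}:1  {10}:1
  |U|=2: {7,10}:1  {8,9}:1  {9,10}:2
  |U|=3: {3,8,9}:1  {5,7,10}:1  {7,9,10}:3  {8,9,10}:3
  |U|=4: {3,8,9,10}:4  {5,7,9,10}:4  {6,7,9,10}:3  {7,8,9,10}:6
  |U|=5: {3,7,8,9,10}:10  {4,6,7,9,10}:3  {5,6,7,9,10}:7  {5,7,8,9,10}:10  {6,7,8,9,10}:9
  |U|=6: {2,4,6,7,9,10}:3  {3,5,7,8,9,10}:20  {3,6,7,8,9,10}:19  {4,5,6,7,9,10}:10  {4,6,7,8,9,10}:12  {5,6,7,8,9,10}:26
  |U|=7: {1,2,4,6,7,9,10}:3  {2,4,5,6,7,9,10}:13  {2,4,6,7,8,9,10}:15  {3,4,6,7,8,9,10}:31  {3,5,6,7,8,9,10}:65  {4,5,6,7,8,9,10}:48
  |U|=8: {1,2,4,5,6,7,9,10}:16  {1,2,4,6,7,8,9,10}:18  {2,3,4,6,7,8,9,10}:46  {2,4,5,6,7,8,9,10}:76  {3,4,5,6,7,8,9,10}:144
  |U|=9: {0,1,2,4,5,6,7,9,10}:16  {1,2,3,4,6,7,8,9,10}:64  {1,2,4,5,6,7,8,9,10}:110  {2,3,4,5,6,7,8,9,10}:266
  start at 0(f): 440
  start at 3(d): 126
sum over floor = 566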